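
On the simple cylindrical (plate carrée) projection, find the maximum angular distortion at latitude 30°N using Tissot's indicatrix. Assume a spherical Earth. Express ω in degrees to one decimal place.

8.2°

In the plate carrée (x = Rλ, y = Rφ), meridians are true-scale (h = 1) and parallels are stretched by k = sec φ.
At 30°: h = 1.000, k = 1.155; principal scales a = 1.155, b = 1.000.
sin(ω/2) = (a − b)/(a + b) = 0.1547/2.155 = 0.07180, so ω = 2 arcsin(0.07180) ≈ 8.2°.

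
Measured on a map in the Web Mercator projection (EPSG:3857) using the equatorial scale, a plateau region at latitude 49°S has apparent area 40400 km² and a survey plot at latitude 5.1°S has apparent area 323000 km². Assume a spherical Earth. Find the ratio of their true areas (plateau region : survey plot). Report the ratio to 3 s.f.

0.0543

Since Mercator area scale is 1/cos²φ, the true area equals the apparent area multiplied by cos²φ.
True area of plateau region: 40400 × cos²(49°) = 40400 × 0.4304 = 17390 km².
True area of survey plot: 323000 × cos²(5.1°) = 323000 × 0.9921 = 320400 km².
Ratio = 17390 / 320400 ≈ 0.0543.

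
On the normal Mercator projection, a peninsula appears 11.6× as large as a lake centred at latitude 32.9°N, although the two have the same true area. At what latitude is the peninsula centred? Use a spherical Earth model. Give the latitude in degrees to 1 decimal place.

75.7°

Mercator areal scale is sec²φ, so apparent-area ratio = sec²φ₁ / sec²φ₂ = cos²φ₂ / cos²φ₁.
cos²φ₂ / cos²φ₁ = 11.6  ⇒  cos φ₁ = cos 32.9° / √11.6 = 0.8396/3.406 = 0.2465.
φ₁ = arccos(0.2465) ≈ 75.7°.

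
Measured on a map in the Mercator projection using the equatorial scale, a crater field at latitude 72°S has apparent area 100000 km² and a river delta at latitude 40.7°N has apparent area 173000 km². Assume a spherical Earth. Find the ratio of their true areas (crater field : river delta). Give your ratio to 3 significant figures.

Since Mercator area scale is 1/cos²φ, the true area equals the apparent area multiplied by cos²φ.
True area of crater field: 100000 × cos²(72°) = 100000 × 0.09549 = 9549 km².
True area of river delta: 173000 × cos²(40.7°) = 173000 × 0.5748 = 99430 km².
Ratio = 9549 / 99430 ≈ 0.0960.

0.0960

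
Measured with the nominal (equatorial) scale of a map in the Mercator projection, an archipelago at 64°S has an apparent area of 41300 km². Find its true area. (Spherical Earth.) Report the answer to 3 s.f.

Mercator is conformal, so the point scale is isotropic: h = k = sec φ = 1/cos φ.
Areal scale = k² = sec²φ = 1/cos²(64°) = 1/0.4384² = 5.204.
True area = apparent / (areal scale) = 41300 / 5.204 ≈ 7940 km².

7940 km²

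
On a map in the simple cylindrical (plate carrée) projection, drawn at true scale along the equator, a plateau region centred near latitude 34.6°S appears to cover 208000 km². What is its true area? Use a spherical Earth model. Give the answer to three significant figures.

Plate carrée maps x = Rλ, y = Rφ. The meridian scale is h = 1 and the parallel scale is k = 1/cos φ = sec φ.
Areal scale = h·k = 1 × sec φ; at 34.6°, h = 1.000, k = 1.215, so h·k = 1.215.
True area = apparent / (areal scale) = 208000 / 1.215 ≈ 171000 km².

171000 km²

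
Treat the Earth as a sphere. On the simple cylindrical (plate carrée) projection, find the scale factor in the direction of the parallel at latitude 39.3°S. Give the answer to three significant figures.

1.29

Plate carrée maps x = Rλ, y = Rφ. The meridian scale is h = 1 and the parallel scale is k = 1/cos φ = sec φ.
k = 1/cos 39.3° = 1/0.7738 = 1.292.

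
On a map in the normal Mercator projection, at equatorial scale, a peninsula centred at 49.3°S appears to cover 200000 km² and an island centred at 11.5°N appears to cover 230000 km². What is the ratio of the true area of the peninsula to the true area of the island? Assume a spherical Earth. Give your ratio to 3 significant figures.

0.385

Mercator's areal exaggeration is sec²φ; hence true area = (apparent area) · cos²φ.
True area of peninsula: 200000 × cos²(49.3°) = 200000 × 0.4252 = 85050 km².
True area of island: 230000 × cos²(11.5°) = 230000 × 0.9603 = 220900 km².
Ratio = 85050 / 220900 ≈ 0.385.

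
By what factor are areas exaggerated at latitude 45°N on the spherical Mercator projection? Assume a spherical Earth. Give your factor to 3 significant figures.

For Mercator, h = k = sec φ (a conformal cylindrical projection has a single point scale, 1/cos φ).
Areal scale = k² = sec²φ = 1/cos²(45°) = 1/0.7071² = 2.000.

2.00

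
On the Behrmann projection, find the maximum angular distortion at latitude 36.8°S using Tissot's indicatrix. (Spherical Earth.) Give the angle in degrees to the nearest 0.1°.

Behrmann is a cylindrical equal-area projection with standard parallels at ±30°. For cylindrical equal-area with standard parallel φ₀, h = cos φ / cos φ₀ and k = cos φ₀ / cos φ, so h·k = 1.
At 36.8°: h = 0.9246, k = 1.082; principal scales a = 1.082, b = 0.9246.
sin(ω/2) = (a − b)/(a + b) = 0.1569/2.006 = 0.07823, so ω = 2 arcsin(0.07823) ≈ 9.0°.

9.0°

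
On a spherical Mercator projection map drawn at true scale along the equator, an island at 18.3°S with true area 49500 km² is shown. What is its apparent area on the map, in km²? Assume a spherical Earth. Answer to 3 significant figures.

54900 km²

Mercator is conformal, so the point scale is isotropic: h = k = sec φ = 1/cos φ.
Areal scale = k² = sec²φ = 1/cos²(18.3°) = 1/0.9494² = 1.109.
Apparent area = 49500 × 1.109 ≈ 54900 km².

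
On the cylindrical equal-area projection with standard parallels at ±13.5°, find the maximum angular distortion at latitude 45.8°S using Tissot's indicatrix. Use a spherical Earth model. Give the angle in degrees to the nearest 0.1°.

37.4°

For cylindrical equal-area with standard parallel φ₀, h = cos φ / cos φ₀ and k = cos φ₀ / cos φ, so h·k = 1.
At 45.8°: h = 0.7170, k = 1.395; principal scales a = 1.395, b = 0.7170.
sin(ω/2) = (a − b)/(a + b) = 0.6778/2.112 = 0.3210, so ω = 2 arcsin(0.3210) ≈ 37.4°.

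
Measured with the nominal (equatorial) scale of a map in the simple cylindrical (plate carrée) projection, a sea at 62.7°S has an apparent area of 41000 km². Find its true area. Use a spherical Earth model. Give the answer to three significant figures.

18800 km²

In the plate carrée (x = Rλ, y = Rφ), meridians are true-scale (h = 1) and parallels are stretched by k = sec φ.
Areal scale = h·k = 1 × sec φ; at 62.7°, h = 1.000, k = 2.180, so h·k = 2.180.
True area = apparent / (areal scale) = 41000 / 2.180 ≈ 18800 km².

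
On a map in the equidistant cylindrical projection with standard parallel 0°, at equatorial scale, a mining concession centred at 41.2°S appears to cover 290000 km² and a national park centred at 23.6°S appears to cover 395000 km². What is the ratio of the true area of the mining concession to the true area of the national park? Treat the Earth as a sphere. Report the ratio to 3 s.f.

Plate carrée has h = 1 and k = sec φ, giving areal scale sec φ; true area = (apparent area) · cos φ.
True area of mining concession: 290000 × cos(41.2°) = 290000 × 0.7524 = 218200 km².
True area of national park: 395000 × cos(23.6°) = 395000 × 0.9164 = 362000 km².
Ratio = 218200 / 362000 ≈ 0.603.

0.603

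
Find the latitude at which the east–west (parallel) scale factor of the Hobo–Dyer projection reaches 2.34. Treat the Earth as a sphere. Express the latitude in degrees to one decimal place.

Hobo–Dyer is a cylindrical equal-area projection with standard parallels at ±37.5°. For cylindrical equal-area with standard parallel φ₀, h = cos φ / cos φ₀ and k = cos φ₀ / cos φ, so h·k = 1.
k = cos φ₀ / cos φ = 2.34  ⇒  cos φ = cos 37.5° / 2.34 = 0.3390.
φ = arccos(0.3390) ≈ 70.2°.

70.2°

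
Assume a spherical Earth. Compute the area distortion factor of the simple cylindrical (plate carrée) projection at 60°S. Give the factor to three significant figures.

2.00

For the equirectangular projection with φ₀ = 0 (plate carrée), h = 1 along meridians and k = sec φ along parallels.
Areal scale = h·k = 1 × sec φ; at 60°, h = 1.000, k = 2.000, so h·k = 2.000.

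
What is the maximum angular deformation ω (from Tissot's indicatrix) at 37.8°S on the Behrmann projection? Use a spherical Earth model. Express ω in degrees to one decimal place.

Behrmann is a cylindrical equal-area projection with standard parallels at ±30°. Cylindrical equal-area (φ₀ = 30°): h = cos φ / cos 30° along meridians, k = cos 30° / cos φ along parallels; h·k = 1.
At 37.8°: h = 0.9124, k = 1.096; principal scales a = 1.096, b = 0.9124.
sin(ω/2) = (a − b)/(a + b) = 0.1836/2.008 = 0.09143, so ω = 2 arcsin(0.09143) ≈ 10.5°.

10.5°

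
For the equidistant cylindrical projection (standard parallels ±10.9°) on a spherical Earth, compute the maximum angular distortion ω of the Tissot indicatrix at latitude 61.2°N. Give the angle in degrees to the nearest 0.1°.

The equidistant cylindrical projection with φ₀ = 10.9° has h = 1 (meridians true) and k = cos φ₀ / cos φ along parallels.
At 61.2°: h = 1.000, k = 2.038; principal scales a = 2.038, b = 1.000.
sin(ω/2) = (a − b)/(a + b) = 1.038/3.038 = 0.3417, so ω = 2 arcsin(0.3417) ≈ 40.0°.

40.0°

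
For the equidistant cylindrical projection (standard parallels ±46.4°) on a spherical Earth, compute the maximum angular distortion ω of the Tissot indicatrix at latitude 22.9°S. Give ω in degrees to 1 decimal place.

16.5°

In the equirectangular projection with standard parallel φ₀ = 46.4° (x = Rλ cos φ₀, y = Rφ), meridians are true-scale (h = 1) and the parallel scale is k = cos φ₀ / cos φ.
At 22.9°: h = 1.000, k = 0.7486; principal scales a = 1.000, b = 0.7486.
sin(ω/2) = (a − b)/(a + b) = 0.2514/1.749 = 0.1438, so ω = 2 arcsin(0.1438) ≈ 16.5°.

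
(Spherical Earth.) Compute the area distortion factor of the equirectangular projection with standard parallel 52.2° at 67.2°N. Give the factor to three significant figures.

In the equirectangular projection with standard parallel φ₀ = 52.2° (x = Rλ cos φ₀, y = Rφ), meridians are true-scale (h = 1) and the parallel scale is k = cos φ₀ / cos φ.
Areal scale = h·k = 1 × cos φ₀ / cos φ; at 67.2°, h = 1.000, k = 1.582, so h·k = 1.582.

1.58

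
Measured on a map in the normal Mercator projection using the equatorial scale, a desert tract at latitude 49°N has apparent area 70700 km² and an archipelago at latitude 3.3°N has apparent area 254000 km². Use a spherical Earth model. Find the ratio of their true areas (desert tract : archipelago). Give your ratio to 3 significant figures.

Mercator's areal exaggeration is sec²φ; hence true area = (apparent area) · cos²φ.
True area of desert tract: 70700 × cos²(49°) = 70700 × 0.4304 = 30430 km².
True area of archipelago: 254000 × cos²(3.3°) = 254000 × 0.9967 = 253200 km².
Ratio = 30430 / 253200 ≈ 0.120.

0.120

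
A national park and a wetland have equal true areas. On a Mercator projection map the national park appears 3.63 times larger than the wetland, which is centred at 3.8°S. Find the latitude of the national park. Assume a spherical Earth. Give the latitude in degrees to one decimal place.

Mercator areal scale is sec²φ, so apparent-area ratio = sec²φ₁ / sec²φ₂ = cos²φ₂ / cos²φ₁.
cos²φ₂ / cos²φ₁ = 3.63  ⇒  cos φ₁ = cos 3.8° / √3.63 = 0.9978/1.905 = 0.5237.
φ₁ = arccos(0.5237) ≈ 58.4°.

58.4°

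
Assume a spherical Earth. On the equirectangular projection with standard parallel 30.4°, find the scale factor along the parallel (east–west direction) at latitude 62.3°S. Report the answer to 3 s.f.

The equidistant cylindrical projection with φ₀ = 30.4° has h = 1 (meridians true) and k = cos φ₀ / cos φ along parallels.
k = cos 30.4° / cos 62.3° = 0.8625/0.4648 = 1.855.

1.86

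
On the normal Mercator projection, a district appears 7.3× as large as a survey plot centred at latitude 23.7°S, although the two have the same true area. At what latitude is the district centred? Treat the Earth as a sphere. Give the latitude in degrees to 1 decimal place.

On Mercator, (apparent₁)/(apparent₂) = sec²φ₁ / sec²φ₂ when true areas are equal.
cos²φ₂ / cos²φ₁ = 7.3  ⇒  cos φ₁ = cos 23.7° / √7.3 = 0.9157/2.702 = 0.3389.
φ₁ = arccos(0.3389) ≈ 70.2°.

70.2°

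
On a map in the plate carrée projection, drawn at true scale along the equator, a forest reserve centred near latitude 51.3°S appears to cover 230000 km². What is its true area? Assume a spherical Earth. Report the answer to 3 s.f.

144000 km²

In the plate carrée (x = Rλ, y = Rφ), meridians are true-scale (h = 1) and parallels are stretched by k = sec φ.
Areal scale = h·k = 1 × sec φ; at 51.3°, h = 1.000, k = 1.599, so h·k = 1.599.
True area = apparent / (areal scale) = 230000 / 1.599 ≈ 144000 km².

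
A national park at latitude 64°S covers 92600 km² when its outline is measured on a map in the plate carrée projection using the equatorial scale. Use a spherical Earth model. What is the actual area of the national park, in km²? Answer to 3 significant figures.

In the plate carrée (x = Rλ, y = Rφ), meridians are true-scale (h = 1) and parallels are stretched by k = sec φ.
Areal scale = h·k = 1 × sec φ; at 64°, h = 1.000, k = 2.281, so h·k = 2.281.
True area = apparent / (areal scale) = 92600 / 2.281 ≈ 40600 km².

40600 km²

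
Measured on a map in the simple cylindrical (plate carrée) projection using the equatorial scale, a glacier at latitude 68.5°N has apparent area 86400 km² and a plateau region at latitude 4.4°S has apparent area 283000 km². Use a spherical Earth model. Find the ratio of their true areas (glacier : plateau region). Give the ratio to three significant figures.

On the plate carrée, areal scale = h·k = 1 × sec φ, so true area = apparent × cos φ.
True area of glacier: 86400 × cos(68.5°) = 86400 × 0.3665 = 31670 km².
True area of plateau region: 283000 × cos(4.4°) = 283000 × 0.9971 = 282200 km².
Ratio = 31670 / 282200 ≈ 0.112.

0.112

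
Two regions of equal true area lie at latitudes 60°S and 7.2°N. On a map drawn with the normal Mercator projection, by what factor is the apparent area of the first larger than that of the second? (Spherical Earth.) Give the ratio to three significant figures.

Mercator is conformal with k = sec φ, so areal scale = k² = sec²φ.
At 60°: sec²(60°) = 1/0.5000² = 4.000.
At 7.2°: sec²(7.2°) = 1/0.9921² = 1.016.
Ratio = 4.000/1.016 = cos²(7.2°)/cos²(60°) ≈ 3.94.

3.94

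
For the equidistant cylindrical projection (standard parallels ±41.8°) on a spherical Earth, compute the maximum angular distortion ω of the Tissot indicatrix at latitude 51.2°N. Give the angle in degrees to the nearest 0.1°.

9.9°

With standard parallel φ₀ = 41.8°, the equirectangular projection gives x = Rλ cos φ₀, y = Rφ, so h = 1 and k = cos 41.8° / cos φ.
At 51.2°: h = 1.000, k = 1.190; principal scales a = 1.190, b = 1.000.
sin(ω/2) = (a − b)/(a + b) = 0.1897/2.190 = 0.08664, so ω = 2 arcsin(0.08664) ≈ 9.9°.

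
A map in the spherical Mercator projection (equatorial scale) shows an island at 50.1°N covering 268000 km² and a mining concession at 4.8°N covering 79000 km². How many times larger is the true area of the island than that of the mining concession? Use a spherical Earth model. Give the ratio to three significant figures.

1.41

Mercator's areal exaggeration is sec²φ; hence true area = (apparent area) · cos²φ.
True area of island: 268000 × cos²(50.1°) = 268000 × 0.4115 = 110300 km².
True area of mining concession: 79000 × cos²(4.8°) = 79000 × 0.9930 = 78450 km².
Ratio = 110300 / 78450 ≈ 1.41.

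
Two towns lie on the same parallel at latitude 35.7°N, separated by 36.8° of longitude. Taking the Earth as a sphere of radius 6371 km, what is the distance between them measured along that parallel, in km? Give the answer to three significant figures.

Arc length along a parallel = R cos φ · Δλ (with Δλ in radians).
= 6371 × cos 35.7° × (36.8° × π/180) = 6371 × 0.8121 × 0.6423 ≈ 3320 km.

3320 km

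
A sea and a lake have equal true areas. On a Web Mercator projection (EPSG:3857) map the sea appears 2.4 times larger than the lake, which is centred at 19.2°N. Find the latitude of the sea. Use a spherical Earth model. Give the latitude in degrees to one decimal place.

Mercator areal scale is sec²φ, so apparent-area ratio = sec²φ₁ / sec²φ₂ = cos²φ₂ / cos²φ₁.
cos²φ₂ / cos²φ₁ = 2.4  ⇒  cos φ₁ = cos 19.2° / √2.4 = 0.9444/1.549 = 0.6096.
φ₁ = arccos(0.6096) ≈ 52.4°.

52.4°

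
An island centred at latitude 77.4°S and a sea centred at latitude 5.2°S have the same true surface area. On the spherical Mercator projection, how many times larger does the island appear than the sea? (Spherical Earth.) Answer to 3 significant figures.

20.8

Mercator is conformal with k = sec φ, so areal scale = k² = sec²φ.
At 77.4°: sec²(77.4°) = 1/0.2181² = 21.01.
At 5.2°: sec²(5.2°) = 1/0.9959² = 1.008.
Ratio = 21.01/1.008 = cos²(5.2°)/cos²(77.4°) ≈ 20.8.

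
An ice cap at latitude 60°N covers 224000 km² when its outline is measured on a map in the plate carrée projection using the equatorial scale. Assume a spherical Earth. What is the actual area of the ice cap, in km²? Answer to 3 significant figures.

112000 km²

For the equirectangular projection with φ₀ = 0 (plate carrée), h = 1 along meridians and k = sec φ along parallels.
Areal scale = h·k = 1 × sec φ; at 60°, h = 1.000, k = 2.000, so h·k = 2.000.
True area = apparent / (areal scale) = 224000 / 2.000 ≈ 112000 km².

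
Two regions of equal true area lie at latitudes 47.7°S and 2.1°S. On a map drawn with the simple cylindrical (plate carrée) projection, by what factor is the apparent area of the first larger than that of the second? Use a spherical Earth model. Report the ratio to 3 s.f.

Plate carrée maps x = Rλ, y = Rφ. The meridian scale is h = 1 and the parallel scale is k = 1/cos φ = sec φ.
Areal scale at 47.7°: h·k = 1.000 × 1.486 = 1.486.
Areal scale at 2.1°: h·k = 1.000 × 1.001 = 1.001.
Ratio = 1.486/1.001 ≈ 1.48.

1.48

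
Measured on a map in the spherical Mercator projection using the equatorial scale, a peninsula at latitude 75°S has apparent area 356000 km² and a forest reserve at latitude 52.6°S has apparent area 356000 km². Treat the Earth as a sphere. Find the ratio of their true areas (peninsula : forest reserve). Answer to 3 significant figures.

Since Mercator area scale is 1/cos²φ, the true area equals the apparent area multiplied by cos²φ.
True area of peninsula: 356000 × cos²(75°) = 356000 × 0.06699 = 23850 km².
True area of forest reserve: 356000 × cos²(52.6°) = 356000 × 0.3689 = 131300 km².
Ratio = 23850 / 131300 ≈ 0.182.

0.182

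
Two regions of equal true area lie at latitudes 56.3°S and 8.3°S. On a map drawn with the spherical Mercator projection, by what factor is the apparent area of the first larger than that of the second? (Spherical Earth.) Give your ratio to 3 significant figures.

On Mercator, area is exaggerated by sec²φ = 1/cos²φ.
At 56.3°: sec²(56.3°) = 1/0.5548² = 3.248.
At 8.3°: sec²(8.3°) = 1/0.9895² = 1.021.
Ratio = 3.248/1.021 = cos²(8.3°)/cos²(56.3°) ≈ 3.18.

3.18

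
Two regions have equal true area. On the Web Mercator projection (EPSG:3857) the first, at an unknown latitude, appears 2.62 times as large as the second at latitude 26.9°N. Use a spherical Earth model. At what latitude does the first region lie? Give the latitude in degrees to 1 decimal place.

Mercator areal scale is sec²φ, so apparent-area ratio = sec²φ₁ / sec²φ₂ = cos²φ₂ / cos²φ₁.
cos²φ₂ / cos²φ₁ = 2.62  ⇒  cos φ₁ = cos 26.9° / √2.62 = 0.8918/1.619 = 0.5510.
φ₁ = arccos(0.5510) ≈ 56.6°.

56.6°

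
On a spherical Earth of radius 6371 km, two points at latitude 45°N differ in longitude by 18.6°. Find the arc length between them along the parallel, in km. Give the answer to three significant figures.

1460 km

Arc length along a parallel = R cos φ · Δλ (with Δλ in radians).
= 6371 × cos 45° × (18.6° × π/180) = 6371 × 0.7071 × 0.3246 ≈ 1460 km.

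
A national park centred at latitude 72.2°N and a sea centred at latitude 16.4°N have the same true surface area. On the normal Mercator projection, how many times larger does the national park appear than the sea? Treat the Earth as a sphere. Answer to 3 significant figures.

Mercator is conformal with k = sec φ, so areal scale = k² = sec²φ.
At 72.2°: sec²(72.2°) = 1/0.3057² = 10.70.
At 16.4°: sec²(16.4°) = 1/0.9593² = 1.087.
Ratio = 10.70/1.087 = cos²(16.4°)/cos²(72.2°) ≈ 9.85.

9.85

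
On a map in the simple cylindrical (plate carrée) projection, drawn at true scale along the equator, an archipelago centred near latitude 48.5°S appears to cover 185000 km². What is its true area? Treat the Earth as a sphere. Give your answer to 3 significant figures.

In the plate carrée (x = Rλ, y = Rφ), meridians are true-scale (h = 1) and parallels are stretched by k = sec φ.
Areal scale = h·k = 1 × sec φ; at 48.5°, h = 1.000, k = 1.509, so h·k = 1.509.
True area = apparent / (areal scale) = 185000 / 1.509 ≈ 123000 km².

123000 km²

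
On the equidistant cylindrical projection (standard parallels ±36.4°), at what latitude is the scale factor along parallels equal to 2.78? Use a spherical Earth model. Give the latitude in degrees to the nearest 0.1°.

With standard parallel φ₀ = 36.4°, the equirectangular projection gives x = Rλ cos φ₀, y = Rφ, so h = 1 and k = cos 36.4° / cos φ.
k = cos φ₀ / cos φ = 2.78  ⇒  cos φ = cos 36.4° / 2.78 = 0.2895.
φ = arccos(0.2895) ≈ 73.2°.

73.2°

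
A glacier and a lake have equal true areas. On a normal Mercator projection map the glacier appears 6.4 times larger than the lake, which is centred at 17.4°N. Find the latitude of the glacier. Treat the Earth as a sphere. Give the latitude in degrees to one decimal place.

On Mercator, (apparent₁)/(apparent₂) = sec²φ₁ / sec²φ₂ when true areas are equal.
cos²φ₂ / cos²φ₁ = 6.4  ⇒  cos φ₁ = cos 17.4° / √6.4 = 0.9542/2.530 = 0.3772.
φ₁ = arccos(0.3772) ≈ 67.8°.

67.8°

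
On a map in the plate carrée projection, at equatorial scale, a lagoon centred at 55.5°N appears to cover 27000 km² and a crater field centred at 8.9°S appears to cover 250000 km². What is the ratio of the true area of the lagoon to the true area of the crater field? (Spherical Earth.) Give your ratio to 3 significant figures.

Plate carrée has h = 1 and k = sec φ, giving areal scale sec φ; true area = (apparent area) · cos φ.
True area of lagoon: 27000 × cos(55.5°) = 27000 × 0.5664 = 15290 km².
True area of crater field: 250000 × cos(8.9°) = 250000 × 0.9880 = 247000 km².
Ratio = 15290 / 247000 ≈ 0.0619.

0.0619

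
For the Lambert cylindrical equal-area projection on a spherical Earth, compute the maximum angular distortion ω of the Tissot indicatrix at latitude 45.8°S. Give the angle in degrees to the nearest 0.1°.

40.5°

The Lambert cylindrical equal-area projection is the cylindrical equal-area projection with its standard parallel at the equator (φ₀ = 0). For cylindrical equal-area with standard parallel φ₀, h = cos φ / cos φ₀ and k = cos φ₀ / cos φ, so h·k = 1.
At 45.8°: h = 0.6972, k = 1.434; principal scales a = 1.434, b = 0.6972.
sin(ω/2) = (a − b)/(a + b) = 0.7372/2.132 = 0.3459, so ω = 2 arcsin(0.3459) ≈ 40.5°.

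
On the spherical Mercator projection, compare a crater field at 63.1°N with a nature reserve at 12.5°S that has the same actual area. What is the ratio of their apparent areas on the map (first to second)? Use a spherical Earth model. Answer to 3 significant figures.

Mercator areal scale is sec²φ.
At 63.1°: sec²(63.1°) = 1/0.4524² = 4.885.
At 12.5°: sec²(12.5°) = 1/0.9763² = 1.049.
Ratio = 4.885/1.049 = cos²(12.5°)/cos²(63.1°) ≈ 4.66.

4.66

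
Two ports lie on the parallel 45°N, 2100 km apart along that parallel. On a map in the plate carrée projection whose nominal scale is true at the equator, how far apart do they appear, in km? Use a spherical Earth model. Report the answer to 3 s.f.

2970 km

In the plate carrée (x = Rλ, y = Rφ), meridians are true-scale (h = 1) and parallels are stretched by k = sec φ.
Along the parallel, k = sec 45° = 1/0.7071 = 1.414.
Map distance = 2100 × 1.414 ≈ 2970 km.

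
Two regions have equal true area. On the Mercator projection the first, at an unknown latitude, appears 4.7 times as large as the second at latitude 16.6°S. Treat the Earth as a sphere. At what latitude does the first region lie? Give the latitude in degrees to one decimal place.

63.8°

Mercator areal scale is sec²φ, so apparent-area ratio = sec²φ₁ / sec²φ₂ = cos²φ₂ / cos²φ₁.
cos²φ₂ / cos²φ₁ = 4.7  ⇒  cos φ₁ = cos 16.6° / √4.7 = 0.9583/2.168 = 0.4420.
φ₁ = arccos(0.4420) ≈ 63.8°.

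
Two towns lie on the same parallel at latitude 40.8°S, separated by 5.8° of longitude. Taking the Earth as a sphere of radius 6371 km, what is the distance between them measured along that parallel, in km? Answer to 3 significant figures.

488 km

Arc length along a parallel = R cos φ · Δλ (with Δλ in radians).
= 6371 × cos 40.8° × (5.8° × π/180) = 6371 × 0.7570 × 0.1012 ≈ 488 km.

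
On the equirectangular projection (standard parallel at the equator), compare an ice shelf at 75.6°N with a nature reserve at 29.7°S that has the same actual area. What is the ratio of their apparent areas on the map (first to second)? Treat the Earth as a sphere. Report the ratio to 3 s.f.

3.49

For the equirectangular projection with φ₀ = 0 (plate carrée), h = 1 along meridians and k = sec φ along parallels.
Areal scale at 75.6°: h·k = 1.000 × 4.021 = 4.021.
Areal scale at 29.7°: h·k = 1.000 × 1.151 = 1.151.
Ratio = 4.021/1.151 ≈ 3.49.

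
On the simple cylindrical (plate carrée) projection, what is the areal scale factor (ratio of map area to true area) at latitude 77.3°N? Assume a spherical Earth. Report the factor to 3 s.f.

4.55

For the equirectangular projection with φ₀ = 0 (plate carrée), h = 1 along meridians and k = sec φ along parallels.
Areal scale = h·k = 1 × sec φ; at 77.3°, h = 1.000, k = 4.549, so h·k = 4.549.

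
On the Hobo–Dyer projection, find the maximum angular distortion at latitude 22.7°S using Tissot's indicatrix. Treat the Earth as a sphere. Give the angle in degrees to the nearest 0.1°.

Hobo–Dyer is a cylindrical equal-area projection with standard parallels at ±37.5°. Cylindrical equal-area (φ₀ = 37.5°): h = cos φ / cos 37.5° along meridians, k = cos 37.5° / cos φ along parallels; h·k = 1.
At 22.7°: h = 1.163, k = 0.8600; principal scales a = 1.163, b = 0.8600.
sin(ω/2) = (a − b)/(a + b) = 0.3029/2.023 = 0.1497, so ω = 2 arcsin(0.1497) ≈ 17.2°.

17.2°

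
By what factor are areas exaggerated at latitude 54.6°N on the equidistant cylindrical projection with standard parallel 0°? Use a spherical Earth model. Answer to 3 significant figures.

1.73

Plate carrée maps x = Rλ, y = Rφ. The meridian scale is h = 1 and the parallel scale is k = 1/cos φ = sec φ.
Areal scale = h·k = 1 × sec φ; at 54.6°, h = 1.000, k = 1.726, so h·k = 1.726.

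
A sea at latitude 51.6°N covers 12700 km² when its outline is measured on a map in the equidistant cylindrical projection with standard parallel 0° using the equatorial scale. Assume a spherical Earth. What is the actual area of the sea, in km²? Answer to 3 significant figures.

Plate carrée maps x = Rλ, y = Rφ. The meridian scale is h = 1 and the parallel scale is k = 1/cos φ = sec φ.
Areal scale = h·k = 1 × sec φ; at 51.6°, h = 1.000, k = 1.610, so h·k = 1.610.
True area = apparent / (areal scale) = 12700 / 1.610 ≈ 7890 km².

7890 km²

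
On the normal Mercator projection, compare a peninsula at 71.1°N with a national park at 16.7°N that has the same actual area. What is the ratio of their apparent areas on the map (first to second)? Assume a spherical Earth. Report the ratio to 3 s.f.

8.74

Mercator areal scale is sec²φ.
At 71.1°: sec²(71.1°) = 1/0.3239² = 9.531.
At 16.7°: sec²(16.7°) = 1/0.9578² = 1.090.
Ratio = 9.531/1.090 = cos²(16.7°)/cos²(71.1°) ≈ 8.74.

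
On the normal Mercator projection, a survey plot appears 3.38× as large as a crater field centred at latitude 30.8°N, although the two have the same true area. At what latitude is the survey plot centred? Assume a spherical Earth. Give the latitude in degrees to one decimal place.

62.1°

On Mercator, (apparent₁)/(apparent₂) = sec²φ₁ / sec²φ₂ when true areas are equal.
cos²φ₂ / cos²φ₁ = 3.38  ⇒  cos φ₁ = cos 30.8° / √3.38 = 0.8590/1.838 = 0.4672.
φ₁ = arccos(0.4672) ≈ 62.1°.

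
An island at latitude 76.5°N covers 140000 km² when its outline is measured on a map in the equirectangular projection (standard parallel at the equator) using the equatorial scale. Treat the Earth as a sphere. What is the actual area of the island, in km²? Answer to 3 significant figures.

32700 km²

In the plate carrée (x = Rλ, y = Rφ), meridians are true-scale (h = 1) and parallels are stretched by k = sec φ.
Areal scale = h·k = 1 × sec φ; at 76.5°, h = 1.000, k = 4.284, so h·k = 4.284.
True area = apparent / (areal scale) = 140000 / 4.284 ≈ 32700 km².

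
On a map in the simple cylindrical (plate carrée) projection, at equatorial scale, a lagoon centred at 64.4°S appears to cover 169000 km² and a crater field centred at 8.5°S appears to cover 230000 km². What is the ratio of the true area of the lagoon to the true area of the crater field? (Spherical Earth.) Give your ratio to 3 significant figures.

0.321

On the plate carrée, areal scale = h·k = 1 × sec φ, so true area = apparent × cos φ.
True area of lagoon: 169000 × cos(64.4°) = 169000 × 0.4321 = 73020 km².
True area of crater field: 230000 × cos(8.5°) = 230000 × 0.9890 = 227500 km².
Ratio = 73020 / 227500 ≈ 0.321.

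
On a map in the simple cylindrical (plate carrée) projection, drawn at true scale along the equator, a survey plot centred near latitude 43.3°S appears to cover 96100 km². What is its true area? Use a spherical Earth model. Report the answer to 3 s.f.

For the equirectangular projection with φ₀ = 0 (plate carrée), h = 1 along meridians and k = sec φ along parallels.
Areal scale = h·k = 1 × sec φ; at 43.3°, h = 1.000, k = 1.374, so h·k = 1.374.
True area = apparent / (areal scale) = 96100 / 1.374 ≈ 69900 km².

69900 km²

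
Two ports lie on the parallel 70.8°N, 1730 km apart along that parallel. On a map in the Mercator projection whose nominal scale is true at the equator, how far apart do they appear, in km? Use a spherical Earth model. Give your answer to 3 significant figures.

5260 km

For Mercator, h = k = sec φ (a conformal cylindrical projection has a single point scale, 1/cos φ).
Along the parallel, k = sec 70.8° = 1/0.3289 = 3.041.
Map distance = 1730 × 3.041 ≈ 5260 km.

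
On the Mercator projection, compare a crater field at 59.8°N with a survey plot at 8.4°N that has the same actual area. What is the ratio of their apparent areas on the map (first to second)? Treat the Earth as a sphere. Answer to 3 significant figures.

3.87

Mercator areal scale is sec²φ.
At 59.8°: sec²(59.8°) = 1/0.5030² = 3.952.
At 8.4°: sec²(8.4°) = 1/0.9893² = 1.022.
Ratio = 3.952/1.022 = cos²(8.4°)/cos²(59.8°) ≈ 3.87.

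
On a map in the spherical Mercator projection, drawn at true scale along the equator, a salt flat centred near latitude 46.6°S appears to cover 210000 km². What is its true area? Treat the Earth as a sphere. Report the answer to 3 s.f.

Mercator is conformal, so the point scale is isotropic: h = k = sec φ = 1/cos φ.
Areal scale = k² = sec²φ = 1/cos²(46.6°) = 1/0.6871² = 2.118.
True area = apparent / (areal scale) = 210000 / 2.118 ≈ 99100 km².

99100 km²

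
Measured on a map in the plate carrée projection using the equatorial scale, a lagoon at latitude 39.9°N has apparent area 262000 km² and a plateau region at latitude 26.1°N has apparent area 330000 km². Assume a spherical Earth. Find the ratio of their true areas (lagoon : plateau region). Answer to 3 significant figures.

Plate carrée has h = 1 and k = sec φ, giving areal scale sec φ; true area = (apparent area) · cos φ.
True area of lagoon: 262000 × cos(39.9°) = 262000 × 0.7672 = 201000 km².
True area of plateau region: 330000 × cos(26.1°) = 330000 × 0.8980 = 296300 km².
Ratio = 201000 / 296300 ≈ 0.678.

0.678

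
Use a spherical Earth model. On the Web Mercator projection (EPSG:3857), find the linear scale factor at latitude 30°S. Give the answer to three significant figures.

1.15

Mercator is conformal, so the point scale is isotropic: h = k = sec φ = 1/cos φ.
k = 1/cos 30° = 1/0.8660 = 1.155.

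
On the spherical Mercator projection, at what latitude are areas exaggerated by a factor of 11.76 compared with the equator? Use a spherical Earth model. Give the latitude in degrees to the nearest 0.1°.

Mercator areal scale is sec²φ.
sec²φ = 11.76  ⇒  cos²φ = 0.08503  ⇒  cos φ = 0.2916.
φ = arccos(0.2916) ≈ 73.0°.

73.0°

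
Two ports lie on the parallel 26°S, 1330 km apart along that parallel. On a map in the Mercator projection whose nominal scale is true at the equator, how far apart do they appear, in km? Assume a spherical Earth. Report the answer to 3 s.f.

1480 km

For Mercator, h = k = sec φ (a conformal cylindrical projection has a single point scale, 1/cos φ).
Along the parallel, k = sec 26° = 1/0.8988 = 1.113.
Map distance = 1330 × 1.113 ≈ 1480 km.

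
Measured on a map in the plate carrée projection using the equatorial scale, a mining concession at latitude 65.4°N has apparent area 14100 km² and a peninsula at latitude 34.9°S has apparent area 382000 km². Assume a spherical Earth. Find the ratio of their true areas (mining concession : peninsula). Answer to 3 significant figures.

Plate carrée has h = 1 and k = sec φ, giving areal scale sec φ; true area = (apparent area) · cos φ.
True area of mining concession: 14100 × cos(65.4°) = 14100 × 0.4163 = 5870 km².
True area of peninsula: 382000 × cos(34.9°) = 382000 × 0.8202 = 313300 km².
Ratio = 5870 / 313300 ≈ 0.0187.

0.0187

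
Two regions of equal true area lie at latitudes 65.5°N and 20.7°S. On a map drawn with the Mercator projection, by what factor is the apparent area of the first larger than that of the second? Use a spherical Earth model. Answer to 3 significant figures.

5.09

Mercator is conformal with k = sec φ, so areal scale = k² = sec²φ.
At 65.5°: sec²(65.5°) = 1/0.4147² = 5.815.
At 20.7°: sec²(20.7°) = 1/0.9354² = 1.143.
Ratio = 5.815/1.143 = cos²(20.7°)/cos²(65.5°) ≈ 5.09.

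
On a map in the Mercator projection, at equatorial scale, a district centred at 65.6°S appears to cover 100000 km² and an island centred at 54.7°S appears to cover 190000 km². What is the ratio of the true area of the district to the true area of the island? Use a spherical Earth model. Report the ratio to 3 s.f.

0.269

Since Mercator area scale is 1/cos²φ, the true area equals the apparent area multiplied by cos²φ.
True area of district: 100000 × cos²(65.6°) = 100000 × 0.1707 = 17070 km².
True area of island: 190000 × cos²(54.7°) = 190000 × 0.3339 = 63440 km².
Ratio = 17070 / 63440 ≈ 0.269.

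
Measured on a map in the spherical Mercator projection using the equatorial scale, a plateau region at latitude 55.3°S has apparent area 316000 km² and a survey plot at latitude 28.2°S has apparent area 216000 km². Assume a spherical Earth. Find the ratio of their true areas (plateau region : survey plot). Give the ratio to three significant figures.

0.610

On Mercator the areal scale is sec²φ, so true area = apparent × cos²φ.
True area of plateau region: 316000 × cos²(55.3°) = 316000 × 0.3241 = 102400 km².
True area of survey plot: 216000 × cos²(28.2°) = 216000 × 0.7767 = 167800 km².
Ratio = 102400 / 167800 ≈ 0.610.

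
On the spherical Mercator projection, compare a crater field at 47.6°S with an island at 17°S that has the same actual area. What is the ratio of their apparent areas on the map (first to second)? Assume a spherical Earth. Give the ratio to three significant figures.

Mercator is conformal with k = sec φ, so areal scale = k² = sec²φ.
At 47.6°: sec²(47.6°) = 1/0.6743² = 2.199.
At 17°: sec²(17°) = 1/0.9563² = 1.093.
Ratio = 2.199/1.093 = cos²(17°)/cos²(47.6°) ≈ 2.01.

2.01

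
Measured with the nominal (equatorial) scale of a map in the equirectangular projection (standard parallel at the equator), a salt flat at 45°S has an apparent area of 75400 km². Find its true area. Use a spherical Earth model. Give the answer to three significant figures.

For the equirectangular projection with φ₀ = 0 (plate carrée), h = 1 along meridians and k = sec φ along parallels.
Areal scale = h·k = 1 × sec φ; at 45°, h = 1.000, k = 1.414, so h·k = 1.414.
True area = apparent / (areal scale) = 75400 / 1.414 ≈ 53300 km².

53300 km²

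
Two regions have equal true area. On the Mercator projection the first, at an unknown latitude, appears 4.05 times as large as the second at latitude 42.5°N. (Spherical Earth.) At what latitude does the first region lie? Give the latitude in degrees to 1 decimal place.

Mercator areal scale is sec²φ, so apparent-area ratio = sec²φ₁ / sec²φ₂ = cos²φ₂ / cos²φ₁.
cos²φ₂ / cos²φ₁ = 4.05  ⇒  cos φ₁ = cos 42.5° / √4.05 = 0.7373/2.012 = 0.3664.
φ₁ = arccos(0.3664) ≈ 68.5°.

68.5°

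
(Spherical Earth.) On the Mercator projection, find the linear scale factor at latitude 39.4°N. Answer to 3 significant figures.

1.29

The Mercator projection is conformal; its linear scale factor is the same in every direction and equals sec φ = 1/cos φ.
k = 1/cos 39.4° = 1/0.7727 = 1.294.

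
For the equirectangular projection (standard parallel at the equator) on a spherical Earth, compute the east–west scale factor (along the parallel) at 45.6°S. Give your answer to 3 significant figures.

In the plate carrée (x = Rλ, y = Rφ), meridians are true-scale (h = 1) and parallels are stretched by k = sec φ.
k = 1/cos 45.6° = 1/0.6997 = 1.429.

1.43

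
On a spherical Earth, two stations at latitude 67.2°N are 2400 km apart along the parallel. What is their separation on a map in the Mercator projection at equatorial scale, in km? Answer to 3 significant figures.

For Mercator, h = k = sec φ (a conformal cylindrical projection has a single point scale, 1/cos φ).
Along the parallel, k = sec 67.2° = 1/0.3875 = 2.581.
Map distance = 2400 × 2.581 ≈ 6190 km.

6190 km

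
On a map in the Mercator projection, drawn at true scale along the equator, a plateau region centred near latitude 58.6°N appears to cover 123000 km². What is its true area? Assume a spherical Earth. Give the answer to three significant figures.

Mercator is conformal, so the point scale is isotropic: h = k = sec φ = 1/cos φ.
Areal scale = k² = sec²φ = 1/cos²(58.6°) = 1/0.5210² = 3.684.
True area = apparent / (areal scale) = 123000 / 3.684 ≈ 33400 km².

33400 km²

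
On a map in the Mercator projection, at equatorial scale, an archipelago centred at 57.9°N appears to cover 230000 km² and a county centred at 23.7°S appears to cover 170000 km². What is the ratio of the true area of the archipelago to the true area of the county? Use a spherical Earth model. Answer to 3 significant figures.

0.456

Since Mercator area scale is 1/cos²φ, the true area equals the apparent area multiplied by cos²φ.
True area of archipelago: 230000 × cos²(57.9°) = 230000 × 0.2824 = 64950 km².
True area of county: 170000 × cos²(23.7°) = 170000 × 0.8384 = 142500 km².
Ratio = 64950 / 142500 ≈ 0.456.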